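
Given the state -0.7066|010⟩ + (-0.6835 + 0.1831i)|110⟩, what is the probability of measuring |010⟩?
0.4993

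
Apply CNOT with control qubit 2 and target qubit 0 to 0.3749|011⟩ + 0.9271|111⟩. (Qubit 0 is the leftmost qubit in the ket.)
0.9271|011⟩ + 0.3749|111⟩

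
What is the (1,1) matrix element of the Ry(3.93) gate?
-0.3841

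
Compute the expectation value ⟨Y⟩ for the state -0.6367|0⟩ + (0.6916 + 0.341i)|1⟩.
-0.4342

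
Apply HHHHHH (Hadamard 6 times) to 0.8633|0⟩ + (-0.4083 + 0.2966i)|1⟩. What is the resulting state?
0.8633|0⟩ + (-0.4083 + 0.2966i)|1⟩

H² = I, so an even number of Hadamards cancels: H^6 = I and the state is unchanged.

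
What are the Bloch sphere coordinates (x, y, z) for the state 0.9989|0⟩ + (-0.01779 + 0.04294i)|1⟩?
(-0.03554, 0.08579, 0.9956)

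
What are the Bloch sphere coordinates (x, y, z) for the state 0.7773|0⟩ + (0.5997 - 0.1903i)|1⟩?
(0.9323, -0.2958, 0.2083)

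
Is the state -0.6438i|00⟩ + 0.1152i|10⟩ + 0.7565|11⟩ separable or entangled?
Entangled

Writing the state as a|00⟩ + b|01⟩ + c|10⟩ + d|11⟩, it is a product state iff ad − bc = 0.
Here (a, b, c, d) = (-0.6438i, 0, 0.1152i, 0.7565): ad − bc = (-0.6438i)(0.7565) − (0)(0.1152i) = -0.487i ≠ 0, so the state is entangled.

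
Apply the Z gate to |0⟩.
|0⟩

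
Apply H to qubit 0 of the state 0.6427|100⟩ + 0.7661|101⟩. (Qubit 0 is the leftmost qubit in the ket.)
0.4545|000⟩ + 0.5417|001⟩ - 0.4545|100⟩ - 0.5417|101⟩

H on qubit 0 mixes each pair of kets that differ only in qubit 0: amplitudes (a, b) of (|…0…⟩, |…1…⟩) become ((a + b)/√2, (a − b)/√2). Kets absent from the input have amplitude 0.
(|000⟩, |100⟩): (a, b) = (0, 0.6427) → (0.4545, -0.4545)
(|001⟩, |101⟩): (a, b) = (0, 0.7661) → (0.5417, -0.5417)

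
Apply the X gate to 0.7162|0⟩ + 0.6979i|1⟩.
0.6979i|0⟩ + 0.7162|1⟩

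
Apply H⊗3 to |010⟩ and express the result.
1/√8|000⟩ + 1/√8|001⟩ - 1/√8|010⟩ - 1/√8|011⟩ + 1/√8|100⟩ + 1/√8|101⟩ - 1/√8|110⟩ - 1/√8|111⟩

H⊗3 gives amp(|y⟩) = (1/2√2) Σ_x (−1)^(x·y) amp(|x⟩), where x·y is the number of positions in which both x and y have a 1.
|000⟩: (1)/(2√2) = 1/√8
|001⟩: (1)/(2√2) = 1/√8
|010⟩: (-1)/(2√2) = -1/√8
|011⟩: (-1)/(2√2) = -1/√8
|100⟩: (1)/(2√2) = 1/√8
|101⟩: (1)/(2√2) = 1/√8
|110⟩: (-1)/(2√2) = -1/√8
|111⟩: (-1)/(2√2) = -1/√8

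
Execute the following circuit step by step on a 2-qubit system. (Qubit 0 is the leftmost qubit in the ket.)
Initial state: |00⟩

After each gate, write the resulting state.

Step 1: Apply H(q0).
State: 1/√2|00⟩ + 1/√2|10⟩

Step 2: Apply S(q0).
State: 1/√2|00⟩ + (1/√2)i|10⟩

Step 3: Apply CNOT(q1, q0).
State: 1/√2|00⟩ + (1/√2)i|10⟩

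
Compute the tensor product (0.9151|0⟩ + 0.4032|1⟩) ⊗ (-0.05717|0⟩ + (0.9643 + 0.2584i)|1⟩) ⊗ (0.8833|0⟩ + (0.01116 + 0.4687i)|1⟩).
-0.04621|000⟩ + (-0.0005838 - 0.02452i)|001⟩ + (0.7795 + 0.2089i)|010⟩ + (-0.101 + 0.4162i)|011⟩ - 0.02036|100⟩ + (-0.0002572 - 0.0108i)|101⟩ + (0.3434 + 0.09203i)|110⟩ + (-0.04449 + 0.1834i)|111⟩

amp(|b₁b₂…⟩) = product of the factor amplitudes for bits b₁, b₂, …; only kets whose every factor amplitude is nonzero survive.
|000⟩: (0.9151)(-0.05717)(0.8833) = -0.04621
|001⟩: (0.9151)(-0.05717)(0.01116 + 0.4687i) = (-0.0005838 - 0.02452i)
|010⟩: (0.9151)(0.9643 + 0.2584i)(0.8833) = (0.7795 + 0.2089i)
|011⟩: (0.9151)(0.9643 + 0.2584i)(0.01116 + 0.4687i) = (-0.101 + 0.4162i)
|100⟩: (0.4032)(-0.05717)(0.8833) = -0.02036
|101⟩: (0.4032)(-0.05717)(0.01116 + 0.4687i) = (-0.0002572 - 0.0108i)
|110⟩: (0.4032)(0.9643 + 0.2584i)(0.8833) = (0.3434 + 0.09203i)
|111⟩: (0.4032)(0.9643 + 0.2584i)(0.01116 + 0.4687i) = (-0.04449 + 0.1834i)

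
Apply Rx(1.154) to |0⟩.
0.8381|0⟩ - 0.5455i|1⟩

Rx(1.154) = [[cos(θ/2), −i·sin(θ/2)], [−i·sin(θ/2), cos(θ/2)]]; θ = 1.154, cos(θ/2) ≈ 0.838103, sin(θ/2) ≈ 0.545512.
With a = amp(|0⟩) = 1 and b = amp(|1⟩) = 0:
new amp(|0⟩) = (0.838103)·a + (-0.545512i)·b = 0.8381
new amp(|1⟩) = (-0.545512i)·a + (0.838103)·b = -0.5455i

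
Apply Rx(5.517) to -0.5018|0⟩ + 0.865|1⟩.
(0.4654 - 0.3233i)|0⟩ + (-0.8023 + 0.1876i)|1⟩

Rx(5.517) = [[cos(θ/2), −i·sin(θ/2)], [−i·sin(θ/2), cos(θ/2)]]; θ = 5.517, cos(θ/2) ≈ -0.927513, sin(θ/2) ≈ 0.373791.
With a = amp(|0⟩) = -0.5018 and b = amp(|1⟩) = 0.865:
new amp(|0⟩) = (-0.927513)·a + (-0.373791i)·b = (0.4654 - 0.3233i)
new amp(|1⟩) = (-0.373791i)·a + (-0.927513)·b = (-0.8023 + 0.1876i)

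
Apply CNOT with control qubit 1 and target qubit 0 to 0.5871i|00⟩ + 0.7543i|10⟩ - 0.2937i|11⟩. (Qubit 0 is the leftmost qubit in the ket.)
0.5871i|00⟩ - 0.2937i|01⟩ + 0.7543i|10⟩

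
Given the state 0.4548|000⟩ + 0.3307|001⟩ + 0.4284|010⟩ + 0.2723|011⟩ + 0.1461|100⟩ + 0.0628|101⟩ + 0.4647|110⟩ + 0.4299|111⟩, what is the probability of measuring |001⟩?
0.1094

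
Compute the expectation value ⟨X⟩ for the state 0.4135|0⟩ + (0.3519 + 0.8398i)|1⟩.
0.291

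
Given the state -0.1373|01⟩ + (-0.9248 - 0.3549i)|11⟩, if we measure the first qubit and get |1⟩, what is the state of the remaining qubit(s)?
(-0.9336 - 0.3583i)|1⟩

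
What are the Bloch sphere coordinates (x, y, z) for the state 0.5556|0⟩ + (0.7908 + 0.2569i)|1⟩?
(0.8787, 0.2855, -0.3827)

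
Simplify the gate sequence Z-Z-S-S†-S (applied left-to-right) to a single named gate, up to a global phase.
S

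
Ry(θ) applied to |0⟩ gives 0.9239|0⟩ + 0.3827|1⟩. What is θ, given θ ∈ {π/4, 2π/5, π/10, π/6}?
π/4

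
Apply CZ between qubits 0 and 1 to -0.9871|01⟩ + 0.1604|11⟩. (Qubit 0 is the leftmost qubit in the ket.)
-0.9871|01⟩ - 0.1604|11⟩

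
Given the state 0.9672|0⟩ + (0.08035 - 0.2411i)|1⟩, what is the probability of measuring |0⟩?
0.9355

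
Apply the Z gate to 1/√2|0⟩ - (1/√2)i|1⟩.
1/√2|0⟩ + (1/√2)i|1⟩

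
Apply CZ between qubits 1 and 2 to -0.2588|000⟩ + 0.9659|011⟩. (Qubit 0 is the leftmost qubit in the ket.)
-0.2588|000⟩ - 0.9659|011⟩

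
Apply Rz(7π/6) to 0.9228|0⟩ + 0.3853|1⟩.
(-0.2388 - 0.8914i)|0⟩ + (-0.09972 + 0.3722i)|1⟩

Rz(7π/6) = [[e^(−iθ/2), 0], [0, e^(iθ/2)]] with e^(±iθ/2) = cos(θ/2) ± i·sin(θ/2); θ = 7π/6, cos(θ/2) ≈ -0.258819, sin(θ/2) ≈ 0.965926.
With a = amp(|0⟩) = 0.9228 and b = amp(|1⟩) = 0.3853:
new amp(|0⟩) = (-0.258819 - 0.965926i)·a = (-0.2388 - 0.8914i)
new amp(|1⟩) = (-0.258819 + 0.965926i)·b = (-0.09972 + 0.3722i)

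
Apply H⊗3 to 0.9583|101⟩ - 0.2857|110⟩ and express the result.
0.2378|000⟩ - 0.4398|001⟩ + 0.4398|010⟩ - 0.2378|011⟩ - 0.2378|100⟩ + 0.4398|101⟩ - 0.4398|110⟩ + 0.2378|111⟩

H⊗3 gives amp(|y⟩) = (1/2√2) Σ_x (−1)^(x·y) amp(|x⟩), where x·y is the number of positions in which both x and y have a 1.
|000⟩: (0.9583 - 0.2857)/(2√2) = 0.2378
|001⟩: (-0.9583 - 0.2857)/(2√2) = -0.4398
|010⟩: (0.9583 + 0.2857)/(2√2) = 0.4398
|011⟩: (-0.9583 + 0.2857)/(2√2) = -0.2378
|100⟩: (-0.9583 + 0.2857)/(2√2) = -0.2378
|101⟩: (0.9583 + 0.2857)/(2√2) = 0.4398
|110⟩: (-0.9583 - 0.2857)/(2√2) = -0.4398
|111⟩: (0.9583 - 0.2857)/(2√2) = 0.2378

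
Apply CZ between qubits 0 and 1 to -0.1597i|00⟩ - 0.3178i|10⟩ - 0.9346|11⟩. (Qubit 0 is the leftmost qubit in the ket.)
-0.1597i|00⟩ - 0.3178i|10⟩ + 0.9346|11⟩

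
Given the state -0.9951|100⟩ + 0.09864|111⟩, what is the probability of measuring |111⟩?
0.00973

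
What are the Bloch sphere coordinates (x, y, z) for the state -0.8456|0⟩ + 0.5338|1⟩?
(-0.9028, 0, 0.4301)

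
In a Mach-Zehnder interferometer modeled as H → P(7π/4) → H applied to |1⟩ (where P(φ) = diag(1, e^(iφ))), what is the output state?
(0.1464 + (1/√8)i)|0⟩ + (0.8536 - (1/√8)i)|1⟩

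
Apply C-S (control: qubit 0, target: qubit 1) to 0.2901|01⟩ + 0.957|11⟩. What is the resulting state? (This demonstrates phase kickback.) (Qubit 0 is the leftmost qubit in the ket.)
0.2901|01⟩ + 0.957i|11⟩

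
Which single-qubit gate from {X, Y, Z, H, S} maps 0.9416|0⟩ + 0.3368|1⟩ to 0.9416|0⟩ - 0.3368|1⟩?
Z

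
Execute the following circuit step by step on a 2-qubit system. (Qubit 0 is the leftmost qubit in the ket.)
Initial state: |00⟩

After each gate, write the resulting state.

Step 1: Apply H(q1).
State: 1/√2|00⟩ + 1/√2|01⟩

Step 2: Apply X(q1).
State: 1/√2|00⟩ + 1/√2|01⟩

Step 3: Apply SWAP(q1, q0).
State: 1/√2|00⟩ + 1/√2|10⟩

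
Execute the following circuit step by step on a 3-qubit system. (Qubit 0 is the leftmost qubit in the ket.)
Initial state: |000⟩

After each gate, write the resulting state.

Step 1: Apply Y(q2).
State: i|001⟩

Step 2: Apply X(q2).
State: i|000⟩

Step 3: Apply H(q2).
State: (1/√2)i|000⟩ + (1/√2)i|001⟩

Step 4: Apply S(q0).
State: (1/√2)i|000⟩ + (1/√2)i|001⟩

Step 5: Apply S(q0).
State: (1/√2)i|000⟩ + (1/√2)i|001⟩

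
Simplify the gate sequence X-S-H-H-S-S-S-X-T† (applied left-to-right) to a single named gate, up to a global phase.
T†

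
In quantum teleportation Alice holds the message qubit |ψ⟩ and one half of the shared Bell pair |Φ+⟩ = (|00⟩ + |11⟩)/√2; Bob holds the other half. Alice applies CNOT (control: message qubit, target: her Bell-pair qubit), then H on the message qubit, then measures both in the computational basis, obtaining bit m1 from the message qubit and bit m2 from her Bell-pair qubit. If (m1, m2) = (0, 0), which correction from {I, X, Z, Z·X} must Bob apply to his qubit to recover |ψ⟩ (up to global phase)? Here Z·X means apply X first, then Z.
I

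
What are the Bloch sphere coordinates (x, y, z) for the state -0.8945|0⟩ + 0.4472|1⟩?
(-0.8, 0, 0.6001)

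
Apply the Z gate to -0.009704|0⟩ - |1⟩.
-0.009704|0⟩ + |1⟩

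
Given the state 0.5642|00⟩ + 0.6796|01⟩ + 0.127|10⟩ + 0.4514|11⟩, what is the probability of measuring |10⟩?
0.01613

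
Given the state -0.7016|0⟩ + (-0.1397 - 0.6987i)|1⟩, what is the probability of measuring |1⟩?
0.5077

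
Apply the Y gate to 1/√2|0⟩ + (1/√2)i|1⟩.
1/√2|0⟩ + (1/√2)i|1⟩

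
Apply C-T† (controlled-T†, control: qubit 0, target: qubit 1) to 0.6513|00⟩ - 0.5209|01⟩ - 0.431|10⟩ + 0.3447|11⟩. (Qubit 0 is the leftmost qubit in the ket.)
0.6513|00⟩ - 0.5209|01⟩ - 0.431|10⟩ + (0.2437 - 0.2437i)|11⟩

C-T† leaves the control-|0⟩ kets |00⟩, |01⟩ unchanged and applies T† to qubit 1 on the control-|1⟩ pair (|10⟩, |11⟩).
T† = [[1, 0], [0, (1/√2 - (1/√2)i)]].
With a = amp(|10⟩) = -0.431 and b = amp(|11⟩) = 0.3447:
new amp(|10⟩) = (1)·a = -0.431
new amp(|11⟩) = (1/√2 - (1/√2)i)·b = (0.2437 - 0.2437i)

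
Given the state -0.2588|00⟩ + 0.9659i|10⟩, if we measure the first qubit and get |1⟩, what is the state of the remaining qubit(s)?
i|0⟩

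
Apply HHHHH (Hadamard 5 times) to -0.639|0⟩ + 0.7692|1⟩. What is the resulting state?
0.09207|0⟩ - 0.9957|1⟩

H² = I, so H^5 = H: a single Hadamard. With (a, b) = (-0.639, 0.7692), H gives ((a + b)/√2, (a − b)/√2) = (0.09207, -0.9957).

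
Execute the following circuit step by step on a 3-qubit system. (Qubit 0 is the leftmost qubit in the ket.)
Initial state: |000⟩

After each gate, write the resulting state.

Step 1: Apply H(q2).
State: 1/√2|000⟩ + 1/√2|001⟩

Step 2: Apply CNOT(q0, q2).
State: 1/√2|000⟩ + 1/√2|001⟩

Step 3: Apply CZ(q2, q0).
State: 1/√2|000⟩ + 1/√2|001⟩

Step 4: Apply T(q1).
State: 1/√2|000⟩ + 1/√2|001⟩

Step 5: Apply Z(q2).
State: 1/√2|000⟩ - 1/√2|001⟩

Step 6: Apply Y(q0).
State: (1/√2)i|100⟩ - (1/√2)i|101⟩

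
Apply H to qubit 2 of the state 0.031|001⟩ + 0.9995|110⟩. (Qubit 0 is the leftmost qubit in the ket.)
0.02192|000⟩ - 0.02192|001⟩ + 0.7068|110⟩ + 0.7068|111⟩

H on qubit 2 mixes each pair of kets that differ only in qubit 2: amplitudes (a, b) of (|…0…⟩, |…1…⟩) become ((a + b)/√2, (a − b)/√2). Kets absent from the input have amplitude 0.
(|000⟩, |001⟩): (a, b) = (0, 0.031) → (0.02192, -0.02192)
(|110⟩, |111⟩): (a, b) = (0.9995, 0) → (0.7068, 0.7068)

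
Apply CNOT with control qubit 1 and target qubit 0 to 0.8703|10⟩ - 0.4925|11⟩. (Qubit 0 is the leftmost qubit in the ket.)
-0.4925|01⟩ + 0.8703|10⟩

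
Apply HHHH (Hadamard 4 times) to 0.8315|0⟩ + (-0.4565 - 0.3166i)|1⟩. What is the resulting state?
0.8315|0⟩ + (-0.4565 - 0.3166i)|1⟩

H² = I, so an even number of Hadamards cancels: H^4 = I and the state is unchanged.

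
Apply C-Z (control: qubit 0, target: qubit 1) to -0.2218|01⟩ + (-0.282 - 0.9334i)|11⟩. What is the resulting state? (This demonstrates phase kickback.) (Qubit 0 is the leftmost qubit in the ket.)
-0.2218|01⟩ + (0.282 + 0.9334i)|11⟩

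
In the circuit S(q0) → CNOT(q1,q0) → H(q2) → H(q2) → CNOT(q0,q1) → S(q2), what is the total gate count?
6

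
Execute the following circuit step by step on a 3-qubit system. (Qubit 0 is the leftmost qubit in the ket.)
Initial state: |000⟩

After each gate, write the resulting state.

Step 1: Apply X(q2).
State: |001⟩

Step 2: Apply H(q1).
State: 1/√2|001⟩ + 1/√2|011⟩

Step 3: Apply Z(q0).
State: 1/√2|001⟩ + 1/√2|011⟩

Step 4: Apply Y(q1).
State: -(1/√2)i|001⟩ + (1/√2)i|011⟩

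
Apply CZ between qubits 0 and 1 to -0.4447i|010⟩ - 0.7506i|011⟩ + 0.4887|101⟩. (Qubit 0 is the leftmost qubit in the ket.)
-0.4447i|010⟩ - 0.7506i|011⟩ + 0.4887|101⟩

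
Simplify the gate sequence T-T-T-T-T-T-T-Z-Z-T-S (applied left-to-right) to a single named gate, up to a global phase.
S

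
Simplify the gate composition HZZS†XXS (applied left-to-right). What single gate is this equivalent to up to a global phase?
H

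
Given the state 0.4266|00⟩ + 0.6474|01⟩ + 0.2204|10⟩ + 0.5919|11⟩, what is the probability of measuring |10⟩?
0.04858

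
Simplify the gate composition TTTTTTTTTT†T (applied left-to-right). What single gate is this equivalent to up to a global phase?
T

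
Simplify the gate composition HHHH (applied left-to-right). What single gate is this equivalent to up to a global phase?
I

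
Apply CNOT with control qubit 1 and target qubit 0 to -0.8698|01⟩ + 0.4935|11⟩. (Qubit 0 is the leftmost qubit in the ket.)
0.4935|01⟩ - 0.8698|11⟩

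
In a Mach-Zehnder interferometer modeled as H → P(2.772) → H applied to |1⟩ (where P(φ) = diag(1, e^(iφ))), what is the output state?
(0.9662 - 0.1806i)|0⟩ + (0.03376 + 0.1806i)|1⟩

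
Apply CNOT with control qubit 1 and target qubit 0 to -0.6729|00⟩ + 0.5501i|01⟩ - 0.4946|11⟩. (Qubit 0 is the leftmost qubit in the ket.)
-0.6729|00⟩ - 0.4946|01⟩ + 0.5501i|11⟩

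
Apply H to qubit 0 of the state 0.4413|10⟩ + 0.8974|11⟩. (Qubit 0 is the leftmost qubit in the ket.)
0.312|00⟩ + 0.6346|01⟩ - 0.312|10⟩ - 0.6346|11⟩

H on qubit 0 mixes each pair of kets that differ only in qubit 0: amplitudes (a, b) of (|…0…⟩, |…1…⟩) become ((a + b)/√2, (a − b)/√2). Kets absent from the input have amplitude 0.
(|00⟩, |10⟩): (a, b) = (0, 0.4413) → (0.312, -0.312)
(|01⟩, |11⟩): (a, b) = (0, 0.8974) → (0.6346, -0.6346)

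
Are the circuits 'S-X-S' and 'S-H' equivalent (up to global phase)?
No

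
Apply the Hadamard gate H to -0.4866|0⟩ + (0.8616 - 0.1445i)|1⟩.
(0.2652 - 0.1022i)|0⟩ + (-0.9533 + 0.1022i)|1⟩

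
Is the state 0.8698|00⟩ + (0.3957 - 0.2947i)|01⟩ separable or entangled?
Separable

Writing the state as a|00⟩ + b|01⟩ + c|10⟩ + d|11⟩, it is a product state iff ad − bc = 0.
Here (a, b, c, d) = (0.8698, (0.3957 - 0.2947i), 0, 0): ad − bc = (0.8698)(0) − (0.3957 - 0.2947i)(0) = 0, so the state is separable.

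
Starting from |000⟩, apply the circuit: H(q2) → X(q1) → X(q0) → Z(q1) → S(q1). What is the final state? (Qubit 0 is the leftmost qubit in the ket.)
-(1/√2)i|110⟩ - (1/√2)i|111⟩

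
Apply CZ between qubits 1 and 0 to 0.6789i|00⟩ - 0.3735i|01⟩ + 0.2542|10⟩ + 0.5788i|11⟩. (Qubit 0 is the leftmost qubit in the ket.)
0.6789i|00⟩ - 0.3735i|01⟩ + 0.2542|10⟩ - 0.5788i|11⟩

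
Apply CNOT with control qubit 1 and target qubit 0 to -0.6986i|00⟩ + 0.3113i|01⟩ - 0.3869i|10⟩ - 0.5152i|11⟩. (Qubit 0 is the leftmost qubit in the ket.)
-0.6986i|00⟩ - 0.5152i|01⟩ - 0.3869i|10⟩ + 0.3113i|11⟩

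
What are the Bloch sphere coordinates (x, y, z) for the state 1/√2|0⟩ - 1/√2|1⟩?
(-1, 0, 0)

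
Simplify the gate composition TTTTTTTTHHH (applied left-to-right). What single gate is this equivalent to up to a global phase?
H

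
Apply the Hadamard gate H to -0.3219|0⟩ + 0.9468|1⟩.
0.4419|0⟩ - 0.8971|1⟩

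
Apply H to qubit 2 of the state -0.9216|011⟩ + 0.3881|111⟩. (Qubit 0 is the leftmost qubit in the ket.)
-0.6517|010⟩ + 0.6517|011⟩ + 0.2744|110⟩ - 0.2744|111⟩

H on qubit 2 mixes each pair of kets that differ only in qubit 2: amplitudes (a, b) of (|…0…⟩, |…1…⟩) become ((a + b)/√2, (a − b)/√2). Kets absent from the input have amplitude 0.
(|010⟩, |011⟩): (a, b) = (0, -0.9216) → (-0.6517, 0.6517)
(|110⟩, |111⟩): (a, b) = (0, 0.3881) → (0.2744, -0.2744)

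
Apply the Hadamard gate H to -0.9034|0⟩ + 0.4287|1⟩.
-0.3357|0⟩ - 0.9419|1⟩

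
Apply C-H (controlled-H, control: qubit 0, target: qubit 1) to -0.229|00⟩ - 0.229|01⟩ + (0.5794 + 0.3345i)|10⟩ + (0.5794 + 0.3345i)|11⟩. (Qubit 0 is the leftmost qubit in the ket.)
-0.229|00⟩ - 0.229|01⟩ + (0.8194 + 0.4731i)|10⟩

C-H leaves the control-|0⟩ kets |00⟩, |01⟩ unchanged and applies H to qubit 1 on the control-|1⟩ pair (|10⟩, |11⟩).
H = [[1/√2, 1/√2], [1/√2, -1/√2]].
With a = amp(|10⟩) = (0.5794 + 0.3345i) and b = amp(|11⟩) = (0.5794 + 0.3345i):
new amp(|10⟩) = (1/√2)·a + (1/√2)·b = (0.8194 + 0.4731i)
new amp(|11⟩) = (1/√2)·a + (-1/√2)·b = 0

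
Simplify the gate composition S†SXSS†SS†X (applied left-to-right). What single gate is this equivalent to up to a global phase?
I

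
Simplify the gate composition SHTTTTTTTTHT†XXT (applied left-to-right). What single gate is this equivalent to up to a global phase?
S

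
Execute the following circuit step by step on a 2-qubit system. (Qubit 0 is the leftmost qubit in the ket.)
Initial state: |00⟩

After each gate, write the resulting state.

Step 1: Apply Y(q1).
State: i|01⟩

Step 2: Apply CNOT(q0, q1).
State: i|01⟩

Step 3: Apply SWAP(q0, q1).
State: i|10⟩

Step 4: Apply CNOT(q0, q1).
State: i|11⟩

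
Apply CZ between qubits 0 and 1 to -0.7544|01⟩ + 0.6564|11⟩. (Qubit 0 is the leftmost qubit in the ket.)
-0.7544|01⟩ - 0.6564|11⟩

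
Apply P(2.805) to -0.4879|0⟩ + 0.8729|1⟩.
-0.4879|0⟩ + (-0.8239 + 0.2883i)|1⟩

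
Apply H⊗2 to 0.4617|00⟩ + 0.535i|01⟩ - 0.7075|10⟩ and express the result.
(-0.1229 + 0.2675i)|00⟩ + (-0.1229 - 0.2675i)|01⟩ + (0.5846 + 0.2675i)|10⟩ + (0.5846 - 0.2675i)|11⟩

H⊗2 gives amp(|y⟩) = (1/2) Σ_x (−1)^(x·y) amp(|x⟩), where x·y is the number of positions in which both x and y have a 1.
|00⟩: (0.4617 + 0.535i - 0.7075)/2 = (-0.1229 + 0.2675i)
|01⟩: (0.4617 - 0.535i - 0.7075)/2 = (-0.1229 - 0.2675i)
|10⟩: (0.4617 + 0.535i + 0.7075)/2 = (0.5846 + 0.2675i)
|11⟩: (0.4617 - 0.535i + 0.7075)/2 = (0.5846 - 0.2675i)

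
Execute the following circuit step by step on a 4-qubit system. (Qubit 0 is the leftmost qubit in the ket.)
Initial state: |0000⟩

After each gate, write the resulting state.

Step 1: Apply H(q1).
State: 1/√2|0000⟩ + 1/√2|0100⟩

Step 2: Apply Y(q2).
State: (1/√2)i|0010⟩ + (1/√2)i|0110⟩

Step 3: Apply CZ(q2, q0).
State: (1/√2)i|0010⟩ + (1/√2)i|0110⟩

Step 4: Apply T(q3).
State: (1/√2)i|0010⟩ + (1/√2)i|0110⟩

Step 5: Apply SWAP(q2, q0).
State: (1/√2)i|1000⟩ + (1/√2)i|1100⟩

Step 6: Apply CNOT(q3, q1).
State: (1/√2)i|1000⟩ + (1/√2)i|1100⟩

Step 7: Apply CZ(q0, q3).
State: (1/√2)i|1000⟩ + (1/√2)i|1100⟩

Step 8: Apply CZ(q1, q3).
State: (1/√2)i|1000⟩ + (1/√2)i|1100⟩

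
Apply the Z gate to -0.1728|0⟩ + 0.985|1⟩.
-0.1728|0⟩ - 0.985|1⟩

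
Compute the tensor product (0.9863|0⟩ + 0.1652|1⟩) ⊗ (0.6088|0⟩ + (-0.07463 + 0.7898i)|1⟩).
0.6005|00⟩ + (-0.07361 + 0.779i)|01⟩ + 0.1006|10⟩ + (-0.01233 + 0.1305i)|11⟩

amp(|b₁b₂…⟩) = product of the factor amplitudes for bits b₁, b₂, …; only kets whose every factor amplitude is nonzero survive.
|00⟩: (0.9863)(0.6088) = 0.6005
|01⟩: (0.9863)(-0.07463 + 0.7898i) = (-0.07361 + 0.779i)
|10⟩: (0.1652)(0.6088) = 0.1006
|11⟩: (0.1652)(-0.07463 + 0.7898i) = (-0.01233 + 0.1305i)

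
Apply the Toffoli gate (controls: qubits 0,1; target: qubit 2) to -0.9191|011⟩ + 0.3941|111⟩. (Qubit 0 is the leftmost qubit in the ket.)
-0.9191|011⟩ + 0.3941|110⟩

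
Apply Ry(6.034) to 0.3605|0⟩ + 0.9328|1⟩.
-0.4736|0⟩ - 0.8808|1⟩

Ry(6.034) = [[cos(θ/2), −sin(θ/2)], [sin(θ/2), cos(θ/2)]]; θ = 6.034, cos(θ/2) ≈ -0.992248, sin(θ/2) ≈ 0.124271.
With a = amp(|0⟩) = 0.3605 and b = amp(|1⟩) = 0.9328:
new amp(|0⟩) = (-0.992248)·a + (-0.124271)·b = -0.4736
new amp(|1⟩) = (0.124271)·a + (-0.992248)·b = -0.8808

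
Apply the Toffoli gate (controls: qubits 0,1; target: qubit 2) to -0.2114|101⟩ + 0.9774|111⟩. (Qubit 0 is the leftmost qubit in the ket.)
-0.2114|101⟩ + 0.9774|110⟩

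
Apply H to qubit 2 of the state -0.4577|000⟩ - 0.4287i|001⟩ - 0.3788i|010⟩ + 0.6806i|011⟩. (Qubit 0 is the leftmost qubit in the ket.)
(-0.3236 - 0.3031i)|000⟩ + (-0.3236 + 0.3031i)|001⟩ + 0.2134i|010⟩ - 0.7491i|011⟩

H on qubit 2 mixes each pair of kets that differ only in qubit 2: amplitudes (a, b) of (|…0…⟩, |…1…⟩) become ((a + b)/√2, (a − b)/√2). Kets absent from the input have amplitude 0.
(|000⟩, |001⟩): (a, b) = (-0.4577, -0.4287i) → ((-0.3236 - 0.3031i), (-0.3236 + 0.3031i))
(|010⟩, |011⟩): (a, b) = (-0.3788i, 0.6806i) → (0.2134i, -0.7491i)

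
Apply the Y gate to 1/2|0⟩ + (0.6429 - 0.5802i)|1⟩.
(-0.5802 - 0.6429i)|0⟩ + (1/2)i|1⟩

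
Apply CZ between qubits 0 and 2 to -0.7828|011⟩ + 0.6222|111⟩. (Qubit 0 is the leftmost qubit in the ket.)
-0.7828|011⟩ - 0.6222|111⟩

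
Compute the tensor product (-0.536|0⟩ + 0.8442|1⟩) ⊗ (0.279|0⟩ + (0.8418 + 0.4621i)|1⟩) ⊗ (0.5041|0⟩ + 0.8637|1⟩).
-0.07539|000⟩ - 0.1292|001⟩ + (-0.2275 - 0.1249i)|010⟩ + (-0.3897 - 0.2139i)|011⟩ + 0.1187|100⟩ + 0.2034|101⟩ + (0.3582 + 0.1967i)|110⟩ + (0.6138 + 0.3369i)|111⟩

amp(|b₁b₂…⟩) = product of the factor amplitudes for bits b₁, b₂, …; only kets whose every factor amplitude is nonzero survive.
|000⟩: (-0.536)(0.279)(0.5041) = -0.07539
|001⟩: (-0.536)(0.279)(0.8637) = -0.1292
|010⟩: (-0.536)(0.8418 + 0.4621i)(0.5041) = (-0.2275 - 0.1249i)
|011⟩: (-0.536)(0.8418 + 0.4621i)(0.8637) = (-0.3897 - 0.2139i)
|100⟩: (0.8442)(0.279)(0.5041) = 0.1187
|101⟩: (0.8442)(0.279)(0.8637) = 0.2034
|110⟩: (0.8442)(0.8418 + 0.4621i)(0.5041) = (0.3582 + 0.1967i)
|111⟩: (0.8442)(0.8418 + 0.4621i)(0.8637) = (0.6138 + 0.3369i)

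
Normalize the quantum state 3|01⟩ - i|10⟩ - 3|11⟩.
0.6882|01⟩ - 0.2294i|10⟩ - 0.6882|11⟩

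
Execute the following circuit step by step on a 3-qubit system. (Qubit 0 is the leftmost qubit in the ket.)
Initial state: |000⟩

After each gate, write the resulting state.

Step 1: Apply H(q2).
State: 1/√2|000⟩ + 1/√2|001⟩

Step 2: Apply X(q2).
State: 1/√2|000⟩ + 1/√2|001⟩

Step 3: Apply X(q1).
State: 1/√2|010⟩ + 1/√2|011⟩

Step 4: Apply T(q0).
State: 1/√2|010⟩ + 1/√2|011⟩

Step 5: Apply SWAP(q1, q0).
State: 1/√2|100⟩ + 1/√2|101⟩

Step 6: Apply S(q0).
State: (1/√2)i|100⟩ + (1/√2)i|101⟩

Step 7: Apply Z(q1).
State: (1/√2)i|100⟩ + (1/√2)i|101⟩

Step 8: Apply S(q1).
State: (1/√2)i|100⟩ + (1/√2)i|101⟩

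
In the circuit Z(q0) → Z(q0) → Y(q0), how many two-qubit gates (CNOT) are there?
0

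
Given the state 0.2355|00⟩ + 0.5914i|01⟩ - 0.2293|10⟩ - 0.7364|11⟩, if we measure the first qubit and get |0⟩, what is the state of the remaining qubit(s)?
0.37|0⟩ + 0.929i|1⟩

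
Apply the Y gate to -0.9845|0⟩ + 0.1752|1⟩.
-0.1752i|0⟩ - 0.9845i|1⟩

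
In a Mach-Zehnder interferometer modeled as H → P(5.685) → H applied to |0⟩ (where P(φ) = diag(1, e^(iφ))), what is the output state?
(0.9132 - 0.2816i)|0⟩ + (0.08682 + 0.2816i)|1⟩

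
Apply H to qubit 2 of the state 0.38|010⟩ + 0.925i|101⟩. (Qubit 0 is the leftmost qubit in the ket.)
0.2687|010⟩ + 0.2687|011⟩ + 0.6541i|100⟩ - 0.6541i|101⟩

H on qubit 2 mixes each pair of kets that differ only in qubit 2: amplitudes (a, b) of (|…0…⟩, |…1…⟩) become ((a + b)/√2, (a − b)/√2). Kets absent from the input have amplitude 0.
(|010⟩, |011⟩): (a, b) = (0.38, 0) → (0.2687, 0.2687)
(|100⟩, |101⟩): (a, b) = (0, 0.925i) → (0.6541i, -0.6541i)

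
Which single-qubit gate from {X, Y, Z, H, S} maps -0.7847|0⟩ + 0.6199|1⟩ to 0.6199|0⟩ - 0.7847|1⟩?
X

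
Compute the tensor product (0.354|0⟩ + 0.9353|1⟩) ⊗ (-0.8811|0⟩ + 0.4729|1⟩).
-0.3119|00⟩ + 0.1674|01⟩ - 0.8241|10⟩ + 0.4423|11⟩

amp(|b₁b₂…⟩) = product of the factor amplitudes for bits b₁, b₂, …; only kets whose every factor amplitude is nonzero survive.
|00⟩: (0.354)(-0.8811) = -0.3119
|01⟩: (0.354)(0.4729) = 0.1674
|10⟩: (0.9353)(-0.8811) = -0.8241
|11⟩: (0.9353)(0.4729) = 0.4423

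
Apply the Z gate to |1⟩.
-|1⟩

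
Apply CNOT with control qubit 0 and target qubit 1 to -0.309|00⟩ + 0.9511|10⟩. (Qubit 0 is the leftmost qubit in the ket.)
-0.309|00⟩ + 0.9511|11⟩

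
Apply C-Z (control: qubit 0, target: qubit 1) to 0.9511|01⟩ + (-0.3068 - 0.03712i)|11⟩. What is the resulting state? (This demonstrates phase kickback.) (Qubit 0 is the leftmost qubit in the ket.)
0.9511|01⟩ + (0.3068 + 0.03712i)|11⟩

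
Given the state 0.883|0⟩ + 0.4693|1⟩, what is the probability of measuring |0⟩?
0.7797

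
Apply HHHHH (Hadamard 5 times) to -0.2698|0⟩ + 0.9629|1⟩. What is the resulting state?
0.4901|0⟩ - 0.8717|1⟩

H² = I, so H^5 = H: a single Hadamard. With (a, b) = (-0.2698, 0.9629), H gives ((a + b)/√2, (a − b)/√2) = (0.4901, -0.8717).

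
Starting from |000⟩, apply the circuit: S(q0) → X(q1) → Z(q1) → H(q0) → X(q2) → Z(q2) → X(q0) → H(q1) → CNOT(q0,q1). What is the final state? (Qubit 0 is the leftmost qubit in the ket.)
1/2|001⟩ - 1/2|011⟩ - 1/2|101⟩ + 1/2|111⟩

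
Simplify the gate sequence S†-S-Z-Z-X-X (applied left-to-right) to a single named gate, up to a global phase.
I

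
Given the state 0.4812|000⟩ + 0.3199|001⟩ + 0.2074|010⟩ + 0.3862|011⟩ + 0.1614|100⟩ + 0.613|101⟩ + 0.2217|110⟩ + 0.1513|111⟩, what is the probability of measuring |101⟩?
0.3758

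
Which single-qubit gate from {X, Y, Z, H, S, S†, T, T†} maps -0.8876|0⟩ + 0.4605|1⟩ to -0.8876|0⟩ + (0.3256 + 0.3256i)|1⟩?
T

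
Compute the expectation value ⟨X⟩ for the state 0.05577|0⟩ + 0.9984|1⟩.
0.1114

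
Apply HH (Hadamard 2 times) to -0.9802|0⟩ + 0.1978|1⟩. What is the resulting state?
-0.9802|0⟩ + 0.1978|1⟩

H² = I, so an even number of Hadamards cancels: H^2 = I and the state is unchanged.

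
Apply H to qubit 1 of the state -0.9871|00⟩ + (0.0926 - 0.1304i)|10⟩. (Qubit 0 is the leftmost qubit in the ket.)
-0.698|00⟩ - 0.698|01⟩ + (0.06548 - 0.09221i)|10⟩ + (0.06548 - 0.09221i)|11⟩

H on qubit 1 mixes each pair of kets that differ only in qubit 1: amplitudes (a, b) of (|…0…⟩, |…1…⟩) become ((a + b)/√2, (a − b)/√2). Kets absent from the input have amplitude 0.
(|00⟩, |01⟩): (a, b) = (-0.9871, 0) → (-0.698, -0.698)
(|10⟩, |11⟩): (a, b) = ((0.0926 - 0.1304i), 0) → ((0.06548 - 0.09221i), (0.06548 - 0.09221i))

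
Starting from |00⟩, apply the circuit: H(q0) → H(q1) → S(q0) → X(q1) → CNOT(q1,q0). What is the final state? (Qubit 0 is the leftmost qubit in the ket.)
1/2|00⟩ + (1/2)i|01⟩ + (1/2)i|10⟩ + 1/2|11⟩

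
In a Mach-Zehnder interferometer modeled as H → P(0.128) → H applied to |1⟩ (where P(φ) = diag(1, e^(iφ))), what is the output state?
(0.00409 - 0.06383i)|0⟩ + (0.9959 + 0.06383i)|1⟩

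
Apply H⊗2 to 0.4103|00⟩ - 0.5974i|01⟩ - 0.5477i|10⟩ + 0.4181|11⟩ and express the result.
(0.4142 - 0.5726i)|00⟩ + (-0.0039 + 0.02485i)|01⟩ + (-0.0039 - 0.02485i)|10⟩ + (0.4142 + 0.5726i)|11⟩

H⊗2 gives amp(|y⟩) = (1/2) Σ_x (−1)^(x·y) amp(|x⟩), where x·y is the number of positions in which both x and y have a 1.
|00⟩: (0.4103 - 0.5974i - 0.5477i + 0.4181)/2 = (0.4142 - 0.5726i)
|01⟩: (0.4103 + 0.5974i - 0.5477i - 0.4181)/2 = (-0.0039 + 0.02485i)
|10⟩: (0.4103 - 0.5974i + 0.5477i - 0.4181)/2 = (-0.0039 - 0.02485i)
|11⟩: (0.4103 + 0.5974i + 0.5477i + 0.4181)/2 = (0.4142 + 0.5726i)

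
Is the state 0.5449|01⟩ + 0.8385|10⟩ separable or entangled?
Entangled

Writing the state as a|00⟩ + b|01⟩ + c|10⟩ + d|11⟩, it is a product state iff ad − bc = 0.
Here (a, b, c, d) = (0, 0.5449, 0.8385, 0): ad − bc = (0)(0) − (0.5449)(0.8385) = -0.4569 ≠ 0, so the state is entangled.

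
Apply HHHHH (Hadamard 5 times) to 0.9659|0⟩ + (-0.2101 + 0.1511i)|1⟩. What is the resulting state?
(0.5344 + 0.1068i)|0⟩ + (0.8316 - 0.1068i)|1⟩

H² = I, so H^5 = H: a single Hadamard. With (a, b) = (0.9659, (-0.2101 + 0.1511i)), H gives ((a + b)/√2, (a − b)/√2) = ((0.5344 + 0.1068i), (0.8316 - 0.1068i)).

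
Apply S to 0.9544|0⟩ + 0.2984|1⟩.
0.9544|0⟩ + 0.2984i|1⟩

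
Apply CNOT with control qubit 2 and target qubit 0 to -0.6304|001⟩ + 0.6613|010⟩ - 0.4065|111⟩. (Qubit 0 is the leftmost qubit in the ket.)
0.6613|010⟩ - 0.4065|011⟩ - 0.6304|101⟩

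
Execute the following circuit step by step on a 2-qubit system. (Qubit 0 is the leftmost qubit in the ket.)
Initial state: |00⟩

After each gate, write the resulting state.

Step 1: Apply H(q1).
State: 1/√2|00⟩ + 1/√2|01⟩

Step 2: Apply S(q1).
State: 1/√2|00⟩ + (1/√2)i|01⟩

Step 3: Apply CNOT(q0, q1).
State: 1/√2|00⟩ + (1/√2)i|01⟩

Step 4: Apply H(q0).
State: 1/2|00⟩ + (1/2)i|01⟩ + 1/2|10⟩ + (1/2)i|11⟩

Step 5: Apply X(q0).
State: 1/2|00⟩ + (1/2)i|01⟩ + 1/2|10⟩ + (1/2)i|11⟩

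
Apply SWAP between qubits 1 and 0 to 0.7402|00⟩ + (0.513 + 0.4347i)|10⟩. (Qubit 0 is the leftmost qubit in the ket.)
0.7402|00⟩ + (0.513 + 0.4347i)|01⟩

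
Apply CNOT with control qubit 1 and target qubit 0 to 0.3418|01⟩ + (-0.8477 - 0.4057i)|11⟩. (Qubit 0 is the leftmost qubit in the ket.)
(-0.8477 - 0.4057i)|01⟩ + 0.3418|11⟩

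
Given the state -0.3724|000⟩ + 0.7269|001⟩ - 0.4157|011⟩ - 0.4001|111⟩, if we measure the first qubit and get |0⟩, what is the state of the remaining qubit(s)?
-0.4064|00⟩ + 0.7932|01⟩ - 0.4536|11⟩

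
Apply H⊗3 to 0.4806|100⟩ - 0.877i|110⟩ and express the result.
(0.1699 - 0.3101i)|000⟩ + (0.1699 - 0.3101i)|001⟩ + (0.1699 + 0.3101i)|010⟩ + (0.1699 + 0.3101i)|011⟩ + (-0.1699 + 0.3101i)|100⟩ + (-0.1699 + 0.3101i)|101⟩ + (-0.1699 - 0.3101i)|110⟩ + (-0.1699 - 0.3101i)|111⟩

H⊗3 gives amp(|y⟩) = (1/2√2) Σ_x (−1)^(x·y) amp(|x⟩), where x·y is the number of positions in which both x and y have a 1.
|000⟩: (0.4806 - 0.877i)/(2√2) = (0.1699 - 0.3101i)
|001⟩: (0.4806 - 0.877i)/(2√2) = (0.1699 - 0.3101i)
|010⟩: (0.4806 + 0.877i)/(2√2) = (0.1699 + 0.3101i)
|011⟩: (0.4806 + 0.877i)/(2√2) = (0.1699 + 0.3101i)
|100⟩: (-0.4806 + 0.877i)/(2√2) = (-0.1699 + 0.3101i)
|101⟩: (-0.4806 + 0.877i)/(2√2) = (-0.1699 + 0.3101i)
|110⟩: (-0.4806 - 0.877i)/(2√2) = (-0.1699 - 0.3101i)
|111⟩: (-0.4806 - 0.877i)/(2√2) = (-0.1699 - 0.3101i)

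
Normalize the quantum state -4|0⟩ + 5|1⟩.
-0.6247|0⟩ + 0.7809|1⟩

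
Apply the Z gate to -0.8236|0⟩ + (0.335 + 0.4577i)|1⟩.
-0.8236|0⟩ + (-0.335 - 0.4577i)|1⟩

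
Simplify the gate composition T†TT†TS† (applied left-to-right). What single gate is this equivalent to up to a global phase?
S†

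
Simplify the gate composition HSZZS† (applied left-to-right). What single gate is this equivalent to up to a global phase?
H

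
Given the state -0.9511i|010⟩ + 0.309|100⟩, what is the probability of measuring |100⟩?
0.09548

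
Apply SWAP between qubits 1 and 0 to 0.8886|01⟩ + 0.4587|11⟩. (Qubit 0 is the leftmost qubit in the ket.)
0.8886|10⟩ + 0.4587|11⟩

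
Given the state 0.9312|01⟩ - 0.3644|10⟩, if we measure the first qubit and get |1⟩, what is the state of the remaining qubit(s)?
-|0⟩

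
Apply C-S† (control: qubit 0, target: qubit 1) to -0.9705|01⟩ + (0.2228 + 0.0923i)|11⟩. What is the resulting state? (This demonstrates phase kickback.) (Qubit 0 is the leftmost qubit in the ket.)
-0.9705|01⟩ + (0.0923 - 0.2228i)|11⟩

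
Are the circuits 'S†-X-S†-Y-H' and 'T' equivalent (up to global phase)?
No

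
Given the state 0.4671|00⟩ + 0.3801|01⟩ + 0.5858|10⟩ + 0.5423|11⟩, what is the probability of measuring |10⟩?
0.3432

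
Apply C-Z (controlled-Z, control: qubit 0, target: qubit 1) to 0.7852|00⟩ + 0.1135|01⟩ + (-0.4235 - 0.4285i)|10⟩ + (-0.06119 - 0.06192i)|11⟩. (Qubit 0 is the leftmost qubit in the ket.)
0.7852|00⟩ + 0.1135|01⟩ + (-0.4235 - 0.4285i)|10⟩ + (0.06119 + 0.06192i)|11⟩

C-Z leaves the control-|0⟩ kets |00⟩, |01⟩ unchanged and applies Z to qubit 1 on the control-|1⟩ pair (|10⟩, |11⟩).
Z = [[1, 0], [0, -1]].
With a = amp(|10⟩) = (-0.4235 - 0.4285i) and b = amp(|11⟩) = (-0.06119 - 0.06192i):
new amp(|10⟩) = (1)·a = (-0.4235 - 0.4285i)
new amp(|11⟩) = (-1)·b = (0.06119 + 0.06192i)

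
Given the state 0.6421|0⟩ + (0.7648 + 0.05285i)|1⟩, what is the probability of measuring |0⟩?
0.4123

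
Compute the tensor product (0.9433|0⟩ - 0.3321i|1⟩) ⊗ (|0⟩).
0.9433|00⟩ - 0.3321i|10⟩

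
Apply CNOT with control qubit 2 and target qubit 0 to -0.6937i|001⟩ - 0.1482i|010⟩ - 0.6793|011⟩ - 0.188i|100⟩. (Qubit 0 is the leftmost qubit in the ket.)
-0.1482i|010⟩ - 0.188i|100⟩ - 0.6937i|101⟩ - 0.6793|111⟩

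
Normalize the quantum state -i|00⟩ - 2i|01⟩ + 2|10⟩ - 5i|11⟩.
-0.1715i|00⟩ - 0.343i|01⟩ + 0.343|10⟩ - 0.8575i|11⟩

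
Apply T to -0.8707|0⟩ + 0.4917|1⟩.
-0.8707|0⟩ + (0.3477 + 0.3477i)|1⟩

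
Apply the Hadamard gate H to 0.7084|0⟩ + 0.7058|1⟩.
|0⟩ + 0.001838|1⟩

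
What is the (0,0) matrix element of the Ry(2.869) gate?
0.1359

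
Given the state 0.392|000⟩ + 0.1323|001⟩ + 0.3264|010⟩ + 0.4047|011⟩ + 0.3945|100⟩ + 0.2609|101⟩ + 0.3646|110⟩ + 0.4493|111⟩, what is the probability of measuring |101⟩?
0.06807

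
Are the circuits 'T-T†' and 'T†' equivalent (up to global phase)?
No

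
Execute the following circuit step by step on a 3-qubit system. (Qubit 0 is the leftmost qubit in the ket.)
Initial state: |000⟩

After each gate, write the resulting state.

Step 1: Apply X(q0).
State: |100⟩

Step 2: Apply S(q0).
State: i|100⟩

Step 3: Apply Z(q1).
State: i|100⟩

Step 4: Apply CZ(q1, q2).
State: i|100⟩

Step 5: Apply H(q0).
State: (1/√2)i|000⟩ - (1/√2)i|100⟩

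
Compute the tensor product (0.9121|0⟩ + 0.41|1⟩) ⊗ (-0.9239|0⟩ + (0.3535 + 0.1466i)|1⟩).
-0.8427|00⟩ + (0.3224 + 0.1337i)|01⟩ - 0.3788|10⟩ + (0.1449 + 0.06011i)|11⟩

amp(|b₁b₂…⟩) = product of the factor amplitudes for bits b₁, b₂, …; only kets whose every factor amplitude is nonzero survive.
|00⟩: (0.9121)(-0.9239) = -0.8427
|01⟩: (0.9121)(0.3535 + 0.1466i) = (0.3224 + 0.1337i)
|10⟩: (0.41)(-0.9239) = -0.3788
|11⟩: (0.41)(0.3535 + 0.1466i) = (0.1449 + 0.06011i)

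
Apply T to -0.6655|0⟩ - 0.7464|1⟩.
-0.6655|0⟩ + (-0.5278 - 0.5278i)|1⟩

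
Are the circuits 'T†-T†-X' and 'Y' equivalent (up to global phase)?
No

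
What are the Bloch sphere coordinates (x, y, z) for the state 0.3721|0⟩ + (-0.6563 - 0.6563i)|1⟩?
(-0.4884, -0.4884, -0.723)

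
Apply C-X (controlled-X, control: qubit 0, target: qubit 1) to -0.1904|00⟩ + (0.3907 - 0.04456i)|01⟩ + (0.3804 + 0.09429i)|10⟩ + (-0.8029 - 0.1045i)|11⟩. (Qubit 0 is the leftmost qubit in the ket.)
-0.1904|00⟩ + (0.3907 - 0.04456i)|01⟩ + (-0.8029 - 0.1045i)|10⟩ + (0.3804 + 0.09429i)|11⟩

C-X leaves the control-|0⟩ kets |00⟩, |01⟩ unchanged and applies X to qubit 1 on the control-|1⟩ pair (|10⟩, |11⟩).
X = [[0, 1], [1, 0]].
With a = amp(|10⟩) = (0.3804 + 0.09429i) and b = amp(|11⟩) = (-0.8029 - 0.1045i):
new amp(|10⟩) = (1)·b = (-0.8029 - 0.1045i)
new amp(|11⟩) = (1)·a = (0.3804 + 0.09429i)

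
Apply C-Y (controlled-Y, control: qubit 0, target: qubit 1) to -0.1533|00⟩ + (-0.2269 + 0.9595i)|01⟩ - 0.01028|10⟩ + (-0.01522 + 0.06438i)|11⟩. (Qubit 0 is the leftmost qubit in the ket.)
-0.1533|00⟩ + (-0.2269 + 0.9595i)|01⟩ + (0.06438 + 0.01522i)|10⟩ - 0.01028i|11⟩

C-Y leaves the control-|0⟩ kets |00⟩, |01⟩ unchanged and applies Y to qubit 1 on the control-|1⟩ pair (|10⟩, |11⟩).
Y = [[0, -i], [i, 0]].
With a = amp(|10⟩) = -0.01028 and b = amp(|11⟩) = (-0.01522 + 0.06438i):
new amp(|10⟩) = (-i)·b = (0.06438 + 0.01522i)
new amp(|11⟩) = (i)·a = -0.01028i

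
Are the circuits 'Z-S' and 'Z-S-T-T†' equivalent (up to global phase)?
Yes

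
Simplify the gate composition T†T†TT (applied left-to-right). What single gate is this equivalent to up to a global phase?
I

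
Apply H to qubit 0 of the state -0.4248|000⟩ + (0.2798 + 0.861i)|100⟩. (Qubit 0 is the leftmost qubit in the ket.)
(-0.1025 + 0.6088i)|000⟩ + (-0.4982 - 0.6088i)|100⟩

H on qubit 0 mixes each pair of kets that differ only in qubit 0: amplitudes (a, b) of (|…0…⟩, |…1…⟩) become ((a + b)/√2, (a − b)/√2). Kets absent from the input have amplitude 0.
(|000⟩, |100⟩): (a, b) = (-0.4248, (0.2798 + 0.861i)) → ((-0.1025 + 0.6088i), (-0.4982 - 0.6088i))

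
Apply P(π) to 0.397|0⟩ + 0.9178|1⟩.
0.397|0⟩ - 0.9178|1⟩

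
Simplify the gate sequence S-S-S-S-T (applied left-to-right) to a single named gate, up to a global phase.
T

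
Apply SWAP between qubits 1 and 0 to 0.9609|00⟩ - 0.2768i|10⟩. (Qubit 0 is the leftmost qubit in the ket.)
0.9609|00⟩ - 0.2768i|01⟩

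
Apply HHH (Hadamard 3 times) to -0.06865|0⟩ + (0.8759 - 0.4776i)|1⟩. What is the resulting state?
(0.5708 - 0.3377i)|0⟩ + (-0.6679 + 0.3377i)|1⟩

H² = I, so H^3 = H: a single Hadamard. With (a, b) = (-0.06865, (0.8759 - 0.4776i)), H gives ((a + b)/√2, (a − b)/√2) = ((0.5708 - 0.3377i), (-0.6679 + 0.3377i)).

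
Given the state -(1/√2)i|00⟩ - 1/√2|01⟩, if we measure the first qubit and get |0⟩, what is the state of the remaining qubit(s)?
-(1/√2)i|0⟩ - 1/√2|1⟩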